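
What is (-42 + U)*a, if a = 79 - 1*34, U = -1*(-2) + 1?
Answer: -1755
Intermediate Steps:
U = 3 (U = 2 + 1 = 3)
a = 45 (a = 79 - 34 = 45)
(-42 + U)*a = (-42 + 3)*45 = -39*45 = -1755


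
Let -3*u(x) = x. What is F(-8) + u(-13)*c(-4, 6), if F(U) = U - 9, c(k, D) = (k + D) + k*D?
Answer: -337/3 ≈ -112.33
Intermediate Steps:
c(k, D) = D + k + D*k (c(k, D) = (D + k) + D*k = D + k + D*k)
u(x) = -x/3
F(U) = -9 + U
F(-8) + u(-13)*c(-4, 6) = (-9 - 8) + (-⅓*(-13))*(6 - 4 + 6*(-4)) = -17 + 13*(6 - 4 - 24)/3 = -17 + (13/3)*(-22) = -17 - 286/3 = -337/3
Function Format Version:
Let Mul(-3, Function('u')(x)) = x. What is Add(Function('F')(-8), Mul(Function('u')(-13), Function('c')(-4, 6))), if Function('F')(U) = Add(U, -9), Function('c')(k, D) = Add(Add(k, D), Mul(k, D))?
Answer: Rational(-337, 3) ≈ -112.33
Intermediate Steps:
Function('c')(k, D) = Add(D, k, Mul(D, k)) (Function('c')(k, D) = Add(Add(D, k), Mul(D, k)) = Add(D, k, Mul(D, k)))
Function('u')(x) = Mul(Rational(-1, 3), x)
Function('F')(U) = Add(-9, U)
Add(Function('F')(-8), Mul(Function('u')(-13), Function('c')(-4, 6))) = Add(Add(-9, -8), Mul(Mul(Rational(-1, 3), -13), Add(6, -4, Mul(6, -4)))) = Add(-17, Mul(Rational(13, 3), Add(6, -4, -24))) = Add(-17, Mul(Rational(13, 3), -22)) = Add(-17, Rational(-286, 3)) = Rational(-337, 3)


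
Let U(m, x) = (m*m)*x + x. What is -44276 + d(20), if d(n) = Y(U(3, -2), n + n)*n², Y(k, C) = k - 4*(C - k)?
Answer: -148276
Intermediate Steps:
U(m, x) = x + x*m² (U(m, x) = m²*x + x = x*m² + x = x + x*m²)
Y(k, C) = -4*C + 5*k (Y(k, C) = k + (-4*C + 4*k) = -4*C + 5*k)
d(n) = n²*(-100 - 8*n) (d(n) = (-4*(n + n) + 5*(-2*(1 + 3²)))*n² = (-8*n + 5*(-2*(1 + 9)))*n² = (-8*n + 5*(-2*10))*n² = (-8*n + 5*(-20))*n² = (-8*n - 100)*n² = (-100 - 8*n)*n² = n²*(-100 - 8*n))
-44276 + d(20) = -44276 + 20²*(-100 - 8*20) = -44276 + 400*(-100 - 160) = -44276 + 400*(-260) = -44276 - 104000 = -148276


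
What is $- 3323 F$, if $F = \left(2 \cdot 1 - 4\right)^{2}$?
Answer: $-13292$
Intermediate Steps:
$F = 4$ ($F = \left(2 - 4\right)^{2} = \left(-2\right)^{2} = 4$)
$- 3323 F = \left(-3323\right) 4 = -13292$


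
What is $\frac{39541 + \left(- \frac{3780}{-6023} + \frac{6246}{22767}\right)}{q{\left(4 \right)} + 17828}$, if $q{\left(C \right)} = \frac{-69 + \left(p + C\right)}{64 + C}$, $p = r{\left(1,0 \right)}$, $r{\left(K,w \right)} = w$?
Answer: $\frac{122903396059844}{55409683306733} \approx 2.2181$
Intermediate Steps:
$p = 0$
$q{\left(C \right)} = \frac{-69 + C}{64 + C}$ ($q{\left(C \right)} = \frac{-69 + \left(0 + C\right)}{64 + C} = \frac{-69 + C}{64 + C}$)
$\frac{39541 + \left(- \frac{3780}{-6023} + \frac{6246}{22767}\right)}{q{\left(4 \right)} + 17828} = \frac{39541 + \left(- \frac{3780}{-6023} + \frac{6246}{22767}\right)}{\frac{-69 + 4}{64 + 4} + 17828} = \frac{39541 + \left(\left(-3780\right) \left(- \frac{1}{6023}\right) + 6246 \cdot \frac{1}{22767}\right)}{\frac{1}{68} \left(-65\right) + 17828} = \frac{39541 + \left(\frac{3780}{6023} + \frac{2082}{7589}\right)}{\frac{1}{68} \left(-65\right) + 17828} = \frac{39541 + \frac{41226306}{45708547}}{- \frac{65}{68} + 17828} = \frac{1807402883233}{45708547 \cdot \frac{1212239}{68}} = \frac{1807402883233}{45708547} \cdot \frac{68}{1212239} = \frac{122903396059844}{55409683306733}$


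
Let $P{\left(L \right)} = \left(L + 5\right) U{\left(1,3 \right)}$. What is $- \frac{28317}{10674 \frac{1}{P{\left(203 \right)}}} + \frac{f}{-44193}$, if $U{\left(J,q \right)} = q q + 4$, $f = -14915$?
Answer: $- \frac{187981224373}{26206449} \approx -7173.1$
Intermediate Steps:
$U{\left(J,q \right)} = 4 + q^{2}$ ($U{\left(J,q \right)} = q^{2} + 4 = 4 + q^{2}$)
$P{\left(L \right)} = 65 + 13 L$ ($P{\left(L \right)} = \left(L + 5\right) \left(4 + 3^{2}\right) = \left(5 + L\right) \left(4 + 9\right) = \left(5 + L\right) 13 = 65 + 13 L$)
$- \frac{28317}{10674 \frac{1}{P{\left(203 \right)}}} + \frac{f}{-44193} = - \frac{28317}{10674 \frac{1}{65 + 13 \cdot 203}} - \frac{14915}{-44193} = - \frac{28317}{10674 \frac{1}{65 + 2639}} - - \frac{14915}{44193} = - \frac{28317}{10674 \cdot \frac{1}{2704}} + \frac{14915}{44193} = - \frac{28317}{\frac{5337}{1352}} + \frac{14915}{44193} = \left(-28317\right) \frac{1352}{5337} + \frac{14915}{44193} = - \frac{12761528}{1779} + \frac{14915}{44193} = - \frac{187981224373}{26206449}$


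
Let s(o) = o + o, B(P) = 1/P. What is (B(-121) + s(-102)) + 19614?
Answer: 2348609/121 ≈ 19410.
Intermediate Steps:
s(o) = 2*o
(B(-121) + s(-102)) + 19614 = (1/(-121) + 2*(-102)) + 19614 = (-1/121 - 204) + 19614 = -24685/121 + 19614 = 2348609/121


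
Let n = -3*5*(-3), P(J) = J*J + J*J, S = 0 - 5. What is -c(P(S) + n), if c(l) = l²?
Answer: -9025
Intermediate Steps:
S = -5
P(J) = 2*J² (P(J) = J² + J² = 2*J²)
n = 45 (n = -15*(-3) = 45)
-c(P(S) + n) = -(2*(-5)² + 45)² = -(2*25 + 45)² = -(50 + 45)² = -1*95² = -1*9025 = -9025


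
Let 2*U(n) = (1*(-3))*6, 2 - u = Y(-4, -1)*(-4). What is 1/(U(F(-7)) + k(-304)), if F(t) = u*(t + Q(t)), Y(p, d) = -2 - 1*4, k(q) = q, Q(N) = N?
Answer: -1/313 ≈ -0.0031949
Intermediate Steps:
Y(p, d) = -6 (Y(p, d) = -2 - 4 = -6)
u = -22 (u = 2 - (-6)*(-4) = 2 - 1*24 = 2 - 24 = -22)
F(t) = -44*t (F(t) = -22*(t + t) = -44*t)
U(n) = -9 (U(n) = ((1*(-3))*6)/2 = (-3*6)/2 = (½)*(-18) = -9)
1/(U(F(-7)) + k(-304)) = 1/(-9 - 304) = 1/(-313) = -1/313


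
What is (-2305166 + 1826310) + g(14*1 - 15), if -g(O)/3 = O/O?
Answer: -478859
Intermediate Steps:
g(O) = -3 (g(O) = -3*O/O = -3*1 = -3)
(-2305166 + 1826310) + g(14*1 - 15) = (-2305166 + 1826310) - 3 = -478856 - 3 = -478859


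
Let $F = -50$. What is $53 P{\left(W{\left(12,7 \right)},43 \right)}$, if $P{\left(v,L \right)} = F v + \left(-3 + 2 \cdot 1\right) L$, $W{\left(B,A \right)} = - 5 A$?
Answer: $90471$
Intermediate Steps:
$P{\left(v,L \right)} = - L - 50 v$ ($P{\left(v,L \right)} = - 50 v + \left(-3 + 2 \cdot 1\right) L = - 50 v + \left(-3 + 2\right) L = - 50 v - L = - L - 50 v$)
$53 P{\left(W{\left(12,7 \right)},43 \right)} = 53 \left(\left(-1\right) 43 - 50 \left(\left(-5\right) 7\right)\right) = 53 \left(-43 - -1750\right) = 53 \left(-43 + 1750\right) = 53 \cdot 1707 = 90471$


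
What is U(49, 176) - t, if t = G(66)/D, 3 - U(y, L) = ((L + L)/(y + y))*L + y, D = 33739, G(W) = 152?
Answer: -1121154418/1653211 ≈ -678.17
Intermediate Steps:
U(y, L) = 3 - y - L²/y (U(y, L) = 3 - (((L + L)/(y + y))*L + y) = 3 - (((2*L)/((2*y)))*L + y) = 3 - (((2*L)*(1/(2*y)))*L + y) = 3 - ((L/y)*L + y) = 3 - (L²/y + y) = 3 - (y + L²/y) = 3 + (-y - L²/y) = 3 - y - L²/y)
t = 152/33739 ≈ 0.0045052
U(49, 176) - t = (3 - 1*49 - 1*176²/49) - 1*152/33739 = (3 - 49 - 1*30976*1/49) - 152/33739 = (3 - 49 - 30976/49) - 152/33739 = -33230/49 - 152/33739 = -1121154418/1653211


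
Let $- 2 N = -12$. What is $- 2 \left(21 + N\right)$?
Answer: $-54$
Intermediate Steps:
$N = 6$ ($N = \left(- \frac{1}{2}\right) \left(-12\right) = 6$)
$- 2 \left(21 + N\right) = - 2 \left(21 + 6\right) = \left(-2\right) 27 = -54$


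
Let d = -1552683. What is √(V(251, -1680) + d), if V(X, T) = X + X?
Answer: I*√1552181 ≈ 1245.9*I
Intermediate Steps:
V(X, T) = 2*X
√(V(251, -1680) + d) = √(2*251 - 1552683) = √(502 - 1552683) = √(-1552181) = I*√1552181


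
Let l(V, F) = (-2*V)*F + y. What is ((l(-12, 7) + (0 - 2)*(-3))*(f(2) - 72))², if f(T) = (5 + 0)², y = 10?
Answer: 74787904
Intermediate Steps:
f(T) = 25 (f(T) = 5² = 25)
l(V, F) = 10 - 2*F*V (l(V, F) = (-2*V)*F + 10 = -2*F*V + 10 = 10 - 2*F*V)
((l(-12, 7) + (0 - 2)*(-3))*(f(2) - 72))² = (((10 - 2*7*(-12)) + (0 - 2)*(-3))*(25 - 72))² = (((10 + 168) - 2*(-3))*(-47))² = ((178 + 6)*(-47))² = (184*(-47))² = (-8648)² = 74787904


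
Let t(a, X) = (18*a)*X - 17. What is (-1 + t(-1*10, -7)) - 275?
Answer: 967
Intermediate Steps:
t(a, X) = -17 + 18*X*a (t(a, X) = 18*X*a - 17 = -17 + 18*X*a)
(-1 + t(-1*10, -7)) - 275 = (-1 + (-17 + 18*(-7)*(-1*10))) - 275 = (-1 + (-17 + 18*(-7)*(-10))) - 275 = (-1 + (-17 + 1260)) - 275 = (-1 + 1243) - 275 = 1242 - 275 = 967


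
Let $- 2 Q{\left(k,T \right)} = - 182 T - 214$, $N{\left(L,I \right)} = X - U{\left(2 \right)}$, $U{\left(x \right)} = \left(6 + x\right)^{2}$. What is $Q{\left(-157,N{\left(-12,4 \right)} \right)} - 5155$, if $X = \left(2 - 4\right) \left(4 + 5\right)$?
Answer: $-12510$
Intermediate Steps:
$X = -18$ ($X = \left(-2\right) 9 = -18$)
$N{\left(L,I \right)} = -82$ ($N{\left(L,I \right)} = -18 - \left(6 + 2\right)^{2} = -18 - 8^{2} = -18 - 64 = -82$)
$Q{\left(k,T \right)} = 107 + 91 T$ ($Q{\left(k,T \right)} = - \frac{- 182 T - 214}{2} = - \frac{-214 - 182 T}{2} = 107 + 91 T$)
$Q{\left(-157,N{\left(-12,4 \right)} \right)} - 5155 = \left(107 + 91 \left(-82\right)\right) - 5155 = \left(107 - 7462\right) - 5155 = -7355 - 5155 = -12510$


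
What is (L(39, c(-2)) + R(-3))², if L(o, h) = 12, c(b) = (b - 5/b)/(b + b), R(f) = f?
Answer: 81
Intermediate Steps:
c(b) = (b - 5/b)/(2*b) (c(b) = (b - 5/b)/((2*b)) = (b - 5/b)*(1/(2*b)) = (b - 5/b)/(2*b))
(L(39, c(-2)) + R(-3))² = (12 - 3)² = 9² = 81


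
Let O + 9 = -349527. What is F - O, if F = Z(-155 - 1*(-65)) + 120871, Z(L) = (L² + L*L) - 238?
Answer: 486369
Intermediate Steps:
O = -349536 (O = -9 - 349527 = -349536)
Z(L) = -238 + 2*L² (Z(L) = (L² + L²) - 238 = 2*L² - 238 = -238 + 2*L²)
F = 136833 (F = (-238 + 2*(-155 - 1*(-65))²) + 120871 = (-238 + 2*(-155 + 65)²) + 120871 = (-238 + 2*(-90)²) + 120871 = (-238 + 2*8100) + 120871 = (-238 + 16200) + 120871 = 15962 + 120871 = 136833)
F - O = 136833 - 1*(-349536) = 136833 + 349536 = 486369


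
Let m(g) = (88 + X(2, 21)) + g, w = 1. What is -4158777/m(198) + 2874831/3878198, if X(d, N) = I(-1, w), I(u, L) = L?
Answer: -2303962223907/159006118 ≈ -14490.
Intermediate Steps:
X(d, N) = 1
m(g) = 89 + g (m(g) = (88 + 1) + g = 89 + g)
-4158777/m(198) + 2874831/3878198 = -4158777/(89 + 198) + 2874831/3878198 = -4158777/287 + 2874831*(1/3878198) = -4158777*1/287 + 2874831/3878198 = -594111/41 + 2874831/3878198 = -2303962223907/159006118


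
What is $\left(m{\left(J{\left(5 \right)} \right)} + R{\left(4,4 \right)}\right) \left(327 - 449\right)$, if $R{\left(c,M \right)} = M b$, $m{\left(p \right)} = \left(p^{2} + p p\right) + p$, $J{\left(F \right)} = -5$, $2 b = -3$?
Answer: $-4758$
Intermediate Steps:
$b = - \frac{3}{2}$ ($b = \frac{1}{2} \left(-3\right) = - \frac{3}{2} \approx -1.5$)
$m{\left(p \right)} = p + 2 p^{2}$ ($m{\left(p \right)} = \left(p^{2} + p^{2}\right) + p = 2 p^{2} + p = p + 2 p^{2}$)
$R{\left(c,M \right)} = - \frac{3 M}{2}$ ($R{\left(c,M \right)} = M \left(- \frac{3}{2}\right) = - \frac{3 M}{2}$)
$\left(m{\left(J{\left(5 \right)} \right)} + R{\left(4,4 \right)}\right) \left(327 - 449\right) = \left(- 5 \left(1 + 2 \left(-5\right)\right) - 6\right) \left(327 - 449\right) = \left(- 5 \left(1 - 10\right) - 6\right) \left(-122\right) = \left(\left(-5\right) \left(-9\right) - 6\right) \left(-122\right) = \left(45 - 6\right) \left(-122\right) = 39 \left(-122\right) = -4758$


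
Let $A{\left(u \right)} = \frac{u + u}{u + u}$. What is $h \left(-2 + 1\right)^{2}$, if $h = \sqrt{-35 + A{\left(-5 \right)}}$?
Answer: $i \sqrt{34} \approx 5.8309 i$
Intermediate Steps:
$A{\left(u \right)} = 1$ ($A{\left(u \right)} = \frac{2 u}{2 u} = 2 u \frac{1}{2 u} = 1$)
$h = i \sqrt{34}$ ($h = \sqrt{-35 + 1} = \sqrt{-34} = i \sqrt{34} \approx 5.8309 i$)
$h \left(-2 + 1\right)^{2} = i \sqrt{34} \left(-2 + 1\right)^{2} = i \sqrt{34} \left(-1\right)^{2} = i \sqrt{34} \cdot 1 = i \sqrt{34}$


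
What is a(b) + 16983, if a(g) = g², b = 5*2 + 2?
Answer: 17127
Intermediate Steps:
b = 12 (b = 10 + 2 = 12)
a(b) + 16983 = 12² + 16983 = 144 + 16983 = 17127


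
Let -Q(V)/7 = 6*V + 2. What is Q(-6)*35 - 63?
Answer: 8267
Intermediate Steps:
Q(V) = -14 - 42*V (Q(V) = -7*(6*V + 2) = -7*(2 + 6*V) = -14 - 42*V)
Q(-6)*35 - 63 = (-14 - 42*(-6))*35 - 63 = (-14 + 252)*35 - 63 = 238*35 - 63 = 8330 - 63 = 8267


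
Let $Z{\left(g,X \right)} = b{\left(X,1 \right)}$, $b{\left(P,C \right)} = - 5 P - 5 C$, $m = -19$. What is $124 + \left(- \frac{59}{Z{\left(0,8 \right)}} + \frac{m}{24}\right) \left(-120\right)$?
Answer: $\frac{185}{3} \approx 61.667$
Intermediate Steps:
$b{\left(P,C \right)} = - 5 C - 5 P$
$Z{\left(g,X \right)} = -5 - 5 X$ ($Z{\left(g,X \right)} = \left(-5\right) 1 - 5 X = -5 - 5 X$)
$124 + \left(- \frac{59}{Z{\left(0,8 \right)}} + \frac{m}{24}\right) \left(-120\right) = 124 + \left(- \frac{59}{-5 - 40} - \frac{19}{24}\right) \left(-120\right) = 124 + \left(- \frac{59}{-45} - \frac{19}{24}\right) \left(-120\right) = 124 + \left(\left(-59\right) \left(- \frac{1}{45}\right) - \frac{19}{24}\right) \left(-120\right) = 124 + \left(\frac{59}{45} - \frac{19}{24}\right) \left(-120\right) = 124 + \frac{187}{360} \left(-120\right) = 124 - \frac{187}{3} = \frac{185}{3}$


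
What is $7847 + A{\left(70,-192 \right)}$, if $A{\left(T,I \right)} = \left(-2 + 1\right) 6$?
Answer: $7841$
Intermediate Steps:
$A{\left(T,I \right)} = -6$ ($A{\left(T,I \right)} = \left(-1\right) 6 = -6$)
$7847 + A{\left(70,-192 \right)} = 7847 - 6 = 7841$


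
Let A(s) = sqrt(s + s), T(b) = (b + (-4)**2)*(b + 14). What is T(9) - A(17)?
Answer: 575 - sqrt(34) ≈ 569.17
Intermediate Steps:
T(b) = (14 + b)*(16 + b) (T(b) = (b + 16)*(14 + b) = (16 + b)*(14 + b) = (14 + b)*(16 + b))
A(s) = sqrt(2)*sqrt(s) (A(s) = sqrt(2*s) = sqrt(2)*sqrt(s))
T(9) - A(17) = (224 + 9**2 + 30*9) - sqrt(2)*sqrt(17) = (224 + 81 + 270) - sqrt(34) = 575 - sqrt(34)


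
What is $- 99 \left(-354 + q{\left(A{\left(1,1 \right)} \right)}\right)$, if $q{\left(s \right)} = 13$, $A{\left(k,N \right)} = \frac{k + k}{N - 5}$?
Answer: $33759$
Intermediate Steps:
$A{\left(k,N \right)} = \frac{2 k}{-5 + N}$
$- 99 \left(-354 + q{\left(A{\left(1,1 \right)} \right)}\right) = - 99 \left(-354 + 13\right) = \left(-99\right) \left(-341\right) = 33759$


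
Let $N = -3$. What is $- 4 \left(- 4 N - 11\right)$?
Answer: $-4$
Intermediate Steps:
$- 4 \left(- 4 N - 11\right) = - 4 \left(\left(-4\right) \left(-3\right) - 11\right) = - 4 \left(12 - 11\right) = \left(-4\right) 1 = -4$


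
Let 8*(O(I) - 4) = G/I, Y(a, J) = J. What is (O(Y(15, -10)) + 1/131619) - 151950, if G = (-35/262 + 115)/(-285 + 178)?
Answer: -8970421949920951/59036912736 ≈ -1.5195e+5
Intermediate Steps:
G = -30095/28034 (G = (-35*1/262 + 115)/(-107) = (-35/262 + 115)*(-1/107) = (30095/262)*(-1/107) = -30095/28034 ≈ -1.0735)
O(I) = 4 - 30095/(224272*I) (O(I) = 4 + (-30095/(28034*I))/8 = 4 - 30095/(224272*I))
(O(Y(15, -10)) + 1/131619) - 151950 = ((4 - 30095/224272/(-10)) + 1/131619) - 151950 = ((4 - 30095/224272*(-⅒)) + 1/131619) - 151950 = ((4 + 6019/448544) + 1/131619) - 151950 = (1800195/448544 + 1/131619) - 151950 = 236940314249/59036912736 - 151950 = -8970421949920951/59036912736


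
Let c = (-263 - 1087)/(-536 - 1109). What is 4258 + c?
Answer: 1401152/329 ≈ 4258.8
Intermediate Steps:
c = 270/329 (c = -1350/(-1645) = -1350*(-1/1645) = 270/329 ≈ 0.82067)
4258 + c = 4258 + 270/329 = 1401152/329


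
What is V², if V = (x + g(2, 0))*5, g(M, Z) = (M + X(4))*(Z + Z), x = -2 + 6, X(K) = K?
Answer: 400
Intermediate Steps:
x = 4
g(M, Z) = 2*Z*(4 + M) (g(M, Z) = (M + 4)*(Z + Z) = (4 + M)*(2*Z) = 2*Z*(4 + M))
V = 20 (V = (4 + 2*0*(4 + 2))*5 = (4 + 2*0*6)*5 = (4 + 0)*5 = 4*5 = 20)
V² = 20² = 400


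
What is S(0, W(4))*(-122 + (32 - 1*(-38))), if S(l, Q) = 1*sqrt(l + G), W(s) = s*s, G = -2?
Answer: -52*I*sqrt(2) ≈ -73.539*I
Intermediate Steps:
W(s) = s**2
S(l, Q) = sqrt(-2 + l) (S(l, Q) = 1*sqrt(l - 2) = 1*sqrt(-2 + l) = sqrt(-2 + l))
S(0, W(4))*(-122 + (32 - 1*(-38))) = sqrt(-2 + 0)*(-122 + (32 - 1*(-38))) = sqrt(-2)*(-122 + (32 + 38)) = (I*sqrt(2))*(-122 + 70) = (I*sqrt(2))*(-52) = -52*I*sqrt(2)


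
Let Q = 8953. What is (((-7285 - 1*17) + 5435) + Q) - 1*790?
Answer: 6296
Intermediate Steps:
(((-7285 - 1*17) + 5435) + Q) - 1*790 = (((-7285 - 1*17) + 5435) + 8953) - 1*790 = (((-7285 - 17) + 5435) + 8953) - 790 = ((-7302 + 5435) + 8953) - 790 = (-1867 + 8953) - 790 = 7086 - 790 = 6296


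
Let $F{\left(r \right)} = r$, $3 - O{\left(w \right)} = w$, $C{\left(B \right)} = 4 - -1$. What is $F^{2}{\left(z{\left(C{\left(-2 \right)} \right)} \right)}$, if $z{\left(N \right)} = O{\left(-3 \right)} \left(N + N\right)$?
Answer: $3600$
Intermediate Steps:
$C{\left(B \right)} = 5$ ($C{\left(B \right)} = 4 + 1 = 5$)
$O{\left(w \right)} = 3 - w$
$z{\left(N \right)} = 12 N$ ($z{\left(N \right)} = \left(3 - -3\right) \left(N + N\right) = \left(3 + 3\right) 2 N = 6 \cdot 2 N = 12 N$)
$F^{2}{\left(z{\left(C{\left(-2 \right)} \right)} \right)} = \left(12 \cdot 5\right)^{2} = 60^{2} = 3600$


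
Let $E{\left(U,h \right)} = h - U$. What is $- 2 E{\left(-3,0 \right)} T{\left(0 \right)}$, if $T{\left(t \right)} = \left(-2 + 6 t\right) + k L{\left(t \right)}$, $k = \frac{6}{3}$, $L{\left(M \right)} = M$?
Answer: $12$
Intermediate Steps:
$k = 2$ ($k = 6 \cdot \frac{1}{3} = 2$)
$T{\left(t \right)} = -2 + 8 t$ ($T{\left(t \right)} = \left(-2 + 6 t\right) + 2 t = -2 + 8 t$)
$- 2 E{\left(-3,0 \right)} T{\left(0 \right)} = - 2 \left(0 - -3\right) \left(-2 + 8 \cdot 0\right) = - 2 \left(0 + 3\right) \left(-2 + 0\right) = \left(-2\right) 3 \left(-2\right) = \left(-6\right) \left(-2\right) = 12$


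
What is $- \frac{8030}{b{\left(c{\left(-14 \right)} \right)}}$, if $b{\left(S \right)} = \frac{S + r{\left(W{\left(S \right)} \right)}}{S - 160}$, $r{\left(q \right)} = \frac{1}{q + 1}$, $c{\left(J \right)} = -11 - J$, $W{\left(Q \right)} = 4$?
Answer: $\frac{3151775}{8} \approx 3.9397 \cdot 10^{5}$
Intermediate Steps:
$r{\left(q \right)} = \frac{1}{1 + q}$
$b{\left(S \right)} = \frac{\frac{1}{5} + S}{-160 + S}$ ($b{\left(S \right)} = \frac{S + \frac{1}{1 + 4}}{S - 160} = \frac{S + \frac{1}{5}}{-160 + S} = \frac{\frac{1}{5} + S}{-160 + S}$)
$- \frac{8030}{b{\left(c{\left(-14 \right)} \right)}} = - \frac{8030}{\frac{1}{-160 - -3} \left(\frac{1}{5} - -3\right)} = - \frac{8030}{\frac{1}{-160 + \left(-11 + 14\right)} \left(\frac{1}{5} + \left(-11 + 14\right)\right)} = - \frac{8030}{\frac{1}{-160 + 3} \left(\frac{1}{5} + 3\right)} = - \frac{8030}{\frac{1}{-157} \cdot \frac{16}{5}} = - \frac{8030}{\left(- \frac{1}{157}\right) \frac{16}{5}} = - \frac{8030}{- \frac{16}{785}} = \left(-8030\right) \left(- \frac{785}{16}\right) = \frac{3151775}{8}$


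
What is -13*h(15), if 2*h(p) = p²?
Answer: -2925/2 ≈ -1462.5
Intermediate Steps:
h(p) = p²/2
-13*h(15) = -13*15²/2 = -13*225/2 = -2925/2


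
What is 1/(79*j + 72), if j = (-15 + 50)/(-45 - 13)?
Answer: 58/1411 ≈ 0.041106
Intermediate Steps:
j = -35/58 (j = 35/(-58) = 35*(-1/58) = -35/58 ≈ -0.60345)
1/(79*j + 72) = 1/(79*(-35/58) + 72) = 1/(-2765/58 + 72) = 1/(1411/58) = 58/1411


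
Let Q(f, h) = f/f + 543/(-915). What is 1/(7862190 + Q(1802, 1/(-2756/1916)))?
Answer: 305/2397968074 ≈ 1.2719e-7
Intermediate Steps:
Q(f, h) = 124/305 (Q(f, h) = 1 + 543*(-1/915) = 1 - 181/305 = 124/305)
1/(7862190 + Q(1802, 1/(-2756/1916))) = 1/(7862190 + 124/305) = 1/(2397968074/305) = 305/2397968074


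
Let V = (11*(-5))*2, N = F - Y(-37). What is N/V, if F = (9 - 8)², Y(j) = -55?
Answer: -28/55 ≈ -0.50909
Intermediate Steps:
F = 1 (F = 1² = 1)
N = 56 (N = 1 - 1*(-55) = 1 + 55 = 56)
V = -110 (V = -55*2 = -110)
N/V = 56/(-110) = 56*(-1/110) = -28/55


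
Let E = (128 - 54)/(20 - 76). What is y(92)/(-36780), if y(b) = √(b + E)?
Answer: -√17773/514920 ≈ -0.00025890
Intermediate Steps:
E = -37/28 (E = 74/(-56) = 74*(-1/56) = -37/28 ≈ -1.3214)
y(b) = √(-37/28 + b) (y(b) = √(b - 37/28) = √(-37/28 + b))
y(92)/(-36780) = (√(-259 + 196*92)/14)/(-36780) = (√(-259 + 18032)/14)*(-1/36780) = (√17773/14)*(-1/36780) = -√17773/514920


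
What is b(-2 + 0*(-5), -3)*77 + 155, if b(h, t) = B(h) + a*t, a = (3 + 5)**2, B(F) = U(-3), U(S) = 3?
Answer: -14398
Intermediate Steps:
B(F) = 3
a = 64 (a = 8**2 = 64)
b(h, t) = 3 + 64*t
b(-2 + 0*(-5), -3)*77 + 155 = (3 + 64*(-3))*77 + 155 = (3 - 192)*77 + 155 = -189*77 + 155 = -14553 + 155 = -14398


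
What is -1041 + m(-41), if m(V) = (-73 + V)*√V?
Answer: -1041 - 114*I*√41 ≈ -1041.0 - 729.96*I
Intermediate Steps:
m(V) = √V*(-73 + V)
-1041 + m(-41) = -1041 + √(-41)*(-73 - 41) = -1041 + (I*√41)*(-114) = -1041 - 114*I*√41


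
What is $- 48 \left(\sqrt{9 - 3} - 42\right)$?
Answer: $2016 - 48 \sqrt{6} \approx 1898.4$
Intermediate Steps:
$- 48 \left(\sqrt{9 - 3} - 42\right) = - 48 \left(\sqrt{6} - 42\right) = - 48 \left(-42 + \sqrt{6}\right) = 2016 - 48 \sqrt{6}$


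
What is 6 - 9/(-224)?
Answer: 1353/224 ≈ 6.0402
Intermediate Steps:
6 - 9/(-224) = 6 - 1/224*(-9) = 6 + 9/224 = 1353/224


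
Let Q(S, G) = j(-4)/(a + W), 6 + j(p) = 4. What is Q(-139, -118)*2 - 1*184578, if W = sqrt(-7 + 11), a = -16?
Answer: -1292044/7 ≈ -1.8458e+5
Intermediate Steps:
j(p) = -2 (j(p) = -6 + 4 = -2)
W = 2 (W = sqrt(4) = 2)
Q(S, G) = 1/7 (Q(S, G) = -2/(-16 + 2) = -2/(-14) = -2*(-1/14) = 1/7)
Q(-139, -118)*2 - 1*184578 = (1/7)*2 - 1*184578 = 2/7 - 184578 = -1292044/7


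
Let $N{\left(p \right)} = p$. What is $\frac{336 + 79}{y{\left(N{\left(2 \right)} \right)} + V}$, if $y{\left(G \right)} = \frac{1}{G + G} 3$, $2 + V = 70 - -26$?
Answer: $\frac{1660}{379} \approx 4.3799$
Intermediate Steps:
$V = 94$ ($V = -2 + \left(70 - -26\right) = -2 + \left(70 + 26\right) = -2 + 96 = 94$)
$y{\left(G \right)} = \frac{3}{2 G}$ ($y{\left(G \right)} = \frac{1}{2 G} 3 = \frac{3}{2 G}$)
$\frac{336 + 79}{y{\left(N{\left(2 \right)} \right)} + V} = \frac{336 + 79}{\frac{3}{2 \cdot 2} + 94} = \frac{415}{\frac{3}{2} \cdot \frac{1}{2} + 94} = \frac{415}{\frac{3}{4} + 94} = \frac{415}{\frac{379}{4}} = 415 \cdot \frac{4}{379} = \frac{1660}{379}$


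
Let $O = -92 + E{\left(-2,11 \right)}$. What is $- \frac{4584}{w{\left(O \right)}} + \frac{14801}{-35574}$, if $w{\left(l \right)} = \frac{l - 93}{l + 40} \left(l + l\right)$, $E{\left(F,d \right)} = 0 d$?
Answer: $\frac{996984649}{151367370} \approx 6.5865$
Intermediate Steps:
$E{\left(F,d \right)} = 0$
$O = -92$ ($O = -92 + 0 = -92$)
$w{\left(l \right)} = \frac{2 l \left(-93 + l\right)}{40 + l}$ ($w{\left(l \right)} = \frac{-93 + l}{40 + l} 2 l = \frac{2 l \left(-93 + l\right)}{40 + l}$)
$- \frac{4584}{w{\left(O \right)}} + \frac{14801}{-35574} = - \frac{4584}{2 \left(-92\right) \frac{1}{40 - 92} \left(-93 - 92\right)} + \frac{14801}{-35574} = - \frac{4584}{2 \left(-92\right) \frac{1}{-52} \left(-185\right)} + 14801 \left(- \frac{1}{35574}\right) = - \frac{4584}{2 \left(-92\right) \left(- \frac{1}{52}\right) \left(-185\right)} - \frac{14801}{35574} = - \frac{4584}{- \frac{8510}{13}} - \frac{14801}{35574} = \left(-4584\right) \left(- \frac{13}{8510}\right) - \frac{14801}{35574} = \frac{29796}{4255} - \frac{14801}{35574} = \frac{996984649}{151367370}$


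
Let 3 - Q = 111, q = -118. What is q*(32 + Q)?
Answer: 8968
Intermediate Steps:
Q = -108 (Q = 3 - 1*111 = 3 - 111 = -108)
q*(32 + Q) = -118*(32 - 108) = -118*(-76) = 8968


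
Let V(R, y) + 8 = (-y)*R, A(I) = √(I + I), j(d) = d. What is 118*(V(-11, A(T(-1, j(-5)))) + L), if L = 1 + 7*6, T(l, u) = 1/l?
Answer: 4130 + 1298*I*√2 ≈ 4130.0 + 1835.6*I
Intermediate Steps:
L = 43 (L = 1 + 42 = 43)
A(I) = √2*√I (A(I) = √(2*I) = √2*√I)
V(R, y) = -8 - R*y (V(R, y) = -8 + (-y)*R = -8 - R*y)
118*(V(-11, A(T(-1, j(-5)))) + L) = 118*((-8 - 1*(-11)*√2*√(1/(-1))) + 43) = 118*((-8 - 1*(-11)*√2*√(-1)) + 43) = 118*((-8 - 1*(-11)*√2*I) + 43) = 118*((-8 - 1*(-11)*I*√2) + 43) = 118*((-8 + 11*I*√2) + 43) = 118*(35 + 11*I*√2) = 4130 + 1298*I*√2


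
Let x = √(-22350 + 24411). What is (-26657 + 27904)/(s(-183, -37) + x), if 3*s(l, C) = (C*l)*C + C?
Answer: -937359924/62782299547 - 33669*√229/62782299547 ≈ -0.014938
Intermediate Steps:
s(l, C) = C/3 + l*C²/3 (s(l, C) = ((C*l)*C + C)/3 = (l*C² + C)/3 = (C + l*C²)/3 = C/3 + l*C²/3)
x = 3*√229 (x = √2061 = 3*√229 ≈ 45.398)
(-26657 + 27904)/(s(-183, -37) + x) = (-26657 + 27904)/((⅓)*(-37)*(1 - 37*(-183)) + 3*√229) = 1247/((⅓)*(-37)*(1 + 6771) + 3*√229) = 1247/((⅓)*(-37)*6772 + 3*√229) = 1247/(-250564/3 + 3*√229)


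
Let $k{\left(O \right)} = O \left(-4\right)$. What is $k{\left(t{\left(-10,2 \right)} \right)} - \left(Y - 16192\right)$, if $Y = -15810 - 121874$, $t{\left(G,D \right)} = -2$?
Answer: $153884$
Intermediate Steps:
$Y = -137684$ ($Y = -15810 - 121874 = -137684$)
$k{\left(O \right)} = - 4 O$
$k{\left(t{\left(-10,2 \right)} \right)} - \left(Y - 16192\right) = \left(-4\right) \left(-2\right) - \left(-137684 - 16192\right) = 8 - -153876 = 8 + 153876 = 153884$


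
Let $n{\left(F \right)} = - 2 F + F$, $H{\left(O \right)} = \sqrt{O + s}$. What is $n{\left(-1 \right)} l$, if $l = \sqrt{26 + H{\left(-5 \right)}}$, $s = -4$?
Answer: $\sqrt{26 + 3 i} \approx 5.1075 + 0.29369 i$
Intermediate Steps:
$H{\left(O \right)} = \sqrt{-4 + O}$ ($H{\left(O \right)} = \sqrt{O - 4} = \sqrt{-4 + O}$)
$n{\left(F \right)} = - F$
$l = \sqrt{26 + 3 i}$ ($l = \sqrt{26 + \sqrt{-4 - 5}} = \sqrt{26 + \sqrt{-9}} = \sqrt{26 + 3 i} \approx 5.1075 + 0.29369 i$)
$n{\left(-1 \right)} l = \left(-1\right) \left(-1\right) \sqrt{26 + 3 i} = 1 \sqrt{26 + 3 i} = \sqrt{26 + 3 i}$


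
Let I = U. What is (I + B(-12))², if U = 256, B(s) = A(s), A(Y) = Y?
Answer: 59536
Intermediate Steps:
B(s) = s
I = 256
(I + B(-12))² = (256 - 12)² = 244² = 59536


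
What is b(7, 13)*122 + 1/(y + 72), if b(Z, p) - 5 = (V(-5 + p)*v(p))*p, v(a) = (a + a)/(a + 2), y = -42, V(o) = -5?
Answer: -131353/10 ≈ -13135.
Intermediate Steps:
v(a) = 2*a/(2 + a) (v(a) = (2*a)/(2 + a) = 2*a/(2 + a))
b(Z, p) = 5 - 10*p²/(2 + p) (b(Z, p) = 5 + (-10*p/(2 + p))*p = 5 - 10*p²/(2 + p))
b(7, 13)*122 + 1/(y + 72) = (5*(2 + 13 - 2*13²)/(2 + 13))*122 + 1/(-42 + 72) = (5*(2 + 13 - 2*169)/15)*122 + 1/30 = (5*(1/15)*(2 + 13 - 338))*122 + 1/30 = (5*(1/15)*(-323))*122 + 1/30 = -323/3*122 + 1/30 = -39406/3 + 1/30 = -131353/10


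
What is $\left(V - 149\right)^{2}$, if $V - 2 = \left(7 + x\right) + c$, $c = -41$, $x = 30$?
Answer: $22801$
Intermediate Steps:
$V = -2$ ($V = 2 + \left(\left(7 + 30\right) - 41\right) = 2 + \left(37 - 41\right) = 2 - 4 = -2$)
$\left(V - 149\right)^{2} = \left(-2 - 149\right)^{2} = \left(-151\right)^{2} = 22801$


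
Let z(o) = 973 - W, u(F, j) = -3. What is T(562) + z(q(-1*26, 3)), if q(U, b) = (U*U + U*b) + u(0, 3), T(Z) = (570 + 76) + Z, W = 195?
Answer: 1986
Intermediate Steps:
T(Z) = 646 + Z
q(U, b) = -3 + U² + U*b (q(U, b) = (U*U + U*b) - 3 = (U² + U*b) - 3 = -3 + U² + U*b)
z(o) = 778 (z(o) = 973 - 1*195 = 973 - 195 = 778)
T(562) + z(q(-1*26, 3)) = (646 + 562) + 778 = 1208 + 778 = 1986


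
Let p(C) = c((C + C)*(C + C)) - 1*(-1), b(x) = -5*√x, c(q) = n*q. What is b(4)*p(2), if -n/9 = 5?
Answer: 7190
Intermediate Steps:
n = -45 (n = -9*5 = -45)
c(q) = -45*q
p(C) = 1 - 180*C² (p(C) = -45*(C + C)*(C + C) - 1*(-1) = -45*2*C*2*C + 1 = -180*C² + 1 = 1 - 180*C²)
b(4)*p(2) = (-5*√4)*(1 - 180*2²) = (-5*2)*(1 - 180*4) = -10*(1 - 720) = -10*(-719) = 7190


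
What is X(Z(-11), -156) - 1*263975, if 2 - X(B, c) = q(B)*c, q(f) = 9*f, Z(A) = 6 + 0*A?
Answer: -255549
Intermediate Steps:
Z(A) = 6 (Z(A) = 6 + 0 = 6)
X(B, c) = 2 - 9*B*c
X(Z(-11), -156) - 1*263975 = (2 - 9*6*(-156)) - 1*263975 = (2 + 8424) - 263975 = 8426 - 263975 = -255549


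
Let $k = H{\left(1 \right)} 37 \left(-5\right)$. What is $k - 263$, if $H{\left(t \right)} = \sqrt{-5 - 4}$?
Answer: $-263 - 555 i \approx -263.0 - 555.0 i$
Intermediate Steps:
$H{\left(t \right)} = 3 i$ ($H{\left(t \right)} = \sqrt{-9} = 3 i$)
$k = - 555 i$ ($k = 3 i 37 \left(-5\right) = 111 i \left(-5\right) = - 555 i \approx - 555.0 i$)
$k - 263 = - 555 i - 263 = -263 - 555 i$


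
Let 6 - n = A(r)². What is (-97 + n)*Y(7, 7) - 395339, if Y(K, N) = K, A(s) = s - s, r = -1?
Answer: -395976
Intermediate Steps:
A(s) = 0
n = 6 (n = 6 - 1*0² = 6 - 1*0 = 6 + 0 = 6)
(-97 + n)*Y(7, 7) - 395339 = (-97 + 6)*7 - 395339 = -91*7 - 395339 = -637 - 395339 = -395976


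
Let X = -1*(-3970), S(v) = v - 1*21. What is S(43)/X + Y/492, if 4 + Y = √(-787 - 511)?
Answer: -632/244155 + I*√1298/492 ≈ -0.0025885 + 0.073227*I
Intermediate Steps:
Y = -4 + I*√1298 (Y = -4 + √(-787 - 511) = -4 + √(-1298) = -4 + I*√1298 ≈ -4.0 + 36.028*I)
S(v) = -21 + v (S(v) = v - 21 = -21 + v)
X = 3970
S(43)/X + Y/492 = (-21 + 43)/3970 + (-4 + I*√1298)/492 = 22*(1/3970) + (-4 + I*√1298)*(1/492) = 11/1985 + (-1/123 + I*√1298/492) = -632/244155 + I*√1298/492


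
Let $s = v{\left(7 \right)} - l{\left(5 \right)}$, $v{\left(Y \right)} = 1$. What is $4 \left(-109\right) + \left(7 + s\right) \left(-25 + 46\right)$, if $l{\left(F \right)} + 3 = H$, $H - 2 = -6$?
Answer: $-121$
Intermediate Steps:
$H = -4$ ($H = 2 - 6 = -4$)
$l{\left(F \right)} = -7$ ($l{\left(F \right)} = -3 - 4 = -7$)
$s = 8$ ($s = 1 - -7 = 1 + 7 = 8$)
$4 \left(-109\right) + \left(7 + s\right) \left(-25 + 46\right) = 4 \left(-109\right) + \left(7 + 8\right) \left(-25 + 46\right) = -436 + 15 \cdot 21 = -436 + 315 = -121$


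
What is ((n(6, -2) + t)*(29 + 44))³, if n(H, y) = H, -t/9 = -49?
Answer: 34744906695591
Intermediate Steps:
t = 441 (t = -9*(-49) = 441)
((n(6, -2) + t)*(29 + 44))³ = ((6 + 441)*(29 + 44))³ = (447*73)³ = 32631³ = 34744906695591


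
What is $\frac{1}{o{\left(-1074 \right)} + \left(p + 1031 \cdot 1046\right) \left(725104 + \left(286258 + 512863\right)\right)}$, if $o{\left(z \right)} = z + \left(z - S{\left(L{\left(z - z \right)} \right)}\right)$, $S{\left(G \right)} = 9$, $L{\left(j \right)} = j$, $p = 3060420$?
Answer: $\frac{1}{6308532542193} \approx 1.5852 \cdot 10^{-13}$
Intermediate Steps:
$o{\left(z \right)} = -9 + 2 z$ ($o{\left(z \right)} = z + \left(z - 9\right) = z + \left(-9 + z\right) = -9 + 2 z$)
$\frac{1}{o{\left(-1074 \right)} + \left(p + 1031 \cdot 1046\right) \left(725104 + \left(286258 + 512863\right)\right)} = \frac{1}{\left(-9 + 2 \left(-1074\right)\right) + \left(3060420 + 1031 \cdot 1046\right) \left(725104 + \left(286258 + 512863\right)\right)} = \frac{1}{\left(-9 - 2148\right) + \left(3060420 + 1078426\right) \left(725104 + 799121\right)} = \frac{1}{-2157 + 4138846 \cdot 1524225} = \frac{1}{-2157 + 6308532544350} = \frac{1}{6308532542193}$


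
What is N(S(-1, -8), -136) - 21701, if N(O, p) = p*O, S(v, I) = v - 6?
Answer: -20749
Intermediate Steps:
S(v, I) = -6 + v
N(O, p) = O*p
N(S(-1, -8), -136) - 21701 = (-6 - 1)*(-136) - 21701 = -7*(-136) - 21701 = 952 - 21701 = -20749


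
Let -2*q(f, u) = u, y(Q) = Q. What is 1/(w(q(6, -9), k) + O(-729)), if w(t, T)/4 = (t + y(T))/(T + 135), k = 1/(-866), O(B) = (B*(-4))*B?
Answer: -116909/248520927892 ≈ -4.7042e-7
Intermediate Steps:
O(B) = -4*B² (O(B) = (-4*B)*B = -4*B²)
q(f, u) = -u/2
k = -1/866 ≈ -0.0011547
w(t, T) = 4*(T + t)/(135 + T) (w(t, T) = 4*((t + T)/(T + 135)) = 4*((T + t)/(135 + T)) = 4*(T + t)/(135 + T))
1/(w(q(6, -9), k) + O(-729)) = 1/(4*(-1/866 - ½*(-9))/(135 - 1/866) - 4*(-729)²) = 1/(4*(-1/866 + 9/2)/(116909/866) - 4*531441) = 1/(4*(866/116909)*(1948/433) - 2125764) = 1/(15584/116909 - 2125764) = 1/(-248520927892/116909) = -116909/248520927892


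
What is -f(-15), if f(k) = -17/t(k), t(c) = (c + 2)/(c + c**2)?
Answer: -3570/13 ≈ -274.62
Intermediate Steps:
t(c) = (2 + c)/(c + c**2)
f(k) = -17*k*(1 + k)/(2 + k)
-f(-15) = -(-17)*(-15)*(1 - 15)/(2 - 15) = -(-17)*(-15)*(-14)/(-13) = -(-17)*(-15)*(-1)*(-14)/13 = -1*3570/13 = -3570/13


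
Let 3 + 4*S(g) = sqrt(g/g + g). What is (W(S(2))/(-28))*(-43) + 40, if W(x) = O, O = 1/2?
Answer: 2283/56 ≈ 40.768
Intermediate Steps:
S(g) = -3/4 + sqrt(1 + g)/4 (S(g) = -3/4 + sqrt(g/g + g)/4 = -3/4 + sqrt(1 + g)/4)
O = 1/2 ≈ 0.50000
W(x) = 1/2
(W(S(2))/(-28))*(-43) + 40 = ((1/2)/(-28))*(-43) + 40 = ((1/2)*(-1/28))*(-43) + 40 = -1/56*(-43) + 40 = 43/56 + 40 = 2283/56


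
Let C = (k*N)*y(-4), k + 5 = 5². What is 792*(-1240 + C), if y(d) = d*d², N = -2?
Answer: 1045440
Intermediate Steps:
y(d) = d³
k = 20 (k = -5 + 5² = -5 + 25 = 20)
C = 2560 (C = (20*(-2))*(-4)³ = -40*(-64) = 2560)
792*(-1240 + C) = 792*(-1240 + 2560) = 792*1320 = 1045440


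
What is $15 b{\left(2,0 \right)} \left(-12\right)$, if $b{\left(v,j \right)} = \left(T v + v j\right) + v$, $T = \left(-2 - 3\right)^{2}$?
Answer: $-9360$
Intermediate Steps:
$T = 25$ ($T = \left(-5\right)^{2} = 25$)
$b{\left(v,j \right)} = 26 v + j v$ ($b{\left(v,j \right)} = \left(25 v + v j\right) + v = \left(25 v + j v\right) + v = 26 v + j v$)
$15 b{\left(2,0 \right)} \left(-12\right) = 15 \cdot 2 \left(26 + 0\right) \left(-12\right) = 15 \cdot 2 \cdot 26 \left(-12\right) = 15 \cdot 52 \left(-12\right) = 780 \left(-12\right) = -9360$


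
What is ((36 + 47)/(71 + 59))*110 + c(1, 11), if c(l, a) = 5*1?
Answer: 978/13 ≈ 75.231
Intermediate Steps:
c(l, a) = 5
((36 + 47)/(71 + 59))*110 + c(1, 11) = ((36 + 47)/(71 + 59))*110 + 5 = (83/130)*110 + 5 = 913/13 + 5 = 978/13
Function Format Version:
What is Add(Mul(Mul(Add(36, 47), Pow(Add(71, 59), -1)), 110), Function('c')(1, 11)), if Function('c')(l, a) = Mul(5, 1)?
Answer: Rational(978, 13) ≈ 75.231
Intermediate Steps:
Function('c')(l, a) = 5
Add(Mul(Mul(Add(36, 47), Pow(Add(71, 59), -1)), 110), Function('c')(1, 11)) = Add(Mul(Mul(Add(36, 47), Pow(Add(71, 59), -1)), 110), 5) = Add(Mul(Mul(83, Pow(130, -1)), 110), 5) = Add(Mul(Mul(83, Rational(1, 130)), 110), 5) = Add(Mul(Rational(83, 130), 110), 5) = Add(Rational(913, 13), 5) = Rational(978, 13)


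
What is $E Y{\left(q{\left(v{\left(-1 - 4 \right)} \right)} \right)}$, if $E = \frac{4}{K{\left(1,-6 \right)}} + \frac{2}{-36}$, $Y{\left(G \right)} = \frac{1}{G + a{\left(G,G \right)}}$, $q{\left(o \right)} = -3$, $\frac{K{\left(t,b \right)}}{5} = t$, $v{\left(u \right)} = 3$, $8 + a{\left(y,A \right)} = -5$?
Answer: $- \frac{67}{1440} \approx -0.046528$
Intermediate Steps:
$a{\left(y,A \right)} = -13$ ($a{\left(y,A \right)} = -8 - 5 = -13$)
$K{\left(t,b \right)} = 5 t$
$Y{\left(G \right)} = \frac{1}{-13 + G}$ ($Y{\left(G \right)} = \frac{1}{G - 13} = \frac{1}{-13 + G}$)
$E = \frac{67}{90}$ ($E = \frac{4}{5 \cdot 1} + \frac{2}{-36} = \frac{4}{5} + 2 \left(- \frac{1}{36}\right) = 4 \cdot \frac{1}{5} - \frac{1}{18} = \frac{4}{5} - \frac{1}{18} = \frac{67}{90} \approx 0.74444$)
$E Y{\left(q{\left(v{\left(-1 - 4 \right)} \right)} \right)} = \frac{67}{90 \left(-13 - 3\right)} = \frac{67}{90 \left(-16\right)} = \frac{67}{90} \left(- \frac{1}{16}\right) = - \frac{67}{1440}$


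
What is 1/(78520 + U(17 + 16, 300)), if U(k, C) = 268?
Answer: 1/78788 ≈ 1.2692e-5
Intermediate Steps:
1/(78520 + U(17 + 16, 300)) = 1/(78520 + 268) = 1/78788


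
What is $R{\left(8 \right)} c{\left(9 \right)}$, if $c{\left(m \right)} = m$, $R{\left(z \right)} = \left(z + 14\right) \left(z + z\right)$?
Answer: $3168$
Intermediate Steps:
$R{\left(z \right)} = 2 z \left(14 + z\right)$ ($R{\left(z \right)} = \left(14 + z\right) 2 z = 2 z \left(14 + z\right)$)
$R{\left(8 \right)} c{\left(9 \right)} = 2 \cdot 8 \left(14 + 8\right) 9 = 2 \cdot 8 \cdot 22 \cdot 9 = 352 \cdot 9 = 3168$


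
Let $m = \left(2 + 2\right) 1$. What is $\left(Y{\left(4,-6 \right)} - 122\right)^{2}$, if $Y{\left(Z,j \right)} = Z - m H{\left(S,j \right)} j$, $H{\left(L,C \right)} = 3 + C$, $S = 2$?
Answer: $36100$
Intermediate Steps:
$m = 4$ ($m = 4 \cdot 1 = 4$)
$Y{\left(Z,j \right)} = Z - j \left(12 + 4 j\right)$ ($Y{\left(Z,j \right)} = Z - 4 \left(3 + j\right) j = Z - \left(12 + 4 j\right) j = Z - j \left(12 + 4 j\right)$)
$\left(Y{\left(4,-6 \right)} - 122\right)^{2} = \left(\left(4 - - 24 \left(3 - 6\right)\right) - 122\right)^{2} = \left(\left(4 - \left(-24\right) \left(-3\right)\right) - 122\right)^{2} = \left(\left(4 - 72\right) - 122\right)^{2} = \left(-68 - 122\right)^{2} = \left(-190\right)^{2} = 36100$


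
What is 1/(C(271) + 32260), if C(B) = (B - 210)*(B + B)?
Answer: 1/65322 ≈ 1.5309e-5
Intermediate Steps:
C(B) = 2*B*(-210 + B) (C(B) = (-210 + B)*(2*B) = 2*B*(-210 + B))
1/(C(271) + 32260) = 1/(2*271*(-210 + 271) + 32260) = 1/(2*271*61 + 32260) = 1/(33062 + 32260) = 1/65322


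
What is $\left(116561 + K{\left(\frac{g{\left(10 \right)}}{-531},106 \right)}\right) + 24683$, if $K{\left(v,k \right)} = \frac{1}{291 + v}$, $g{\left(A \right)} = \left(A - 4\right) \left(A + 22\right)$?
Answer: $\frac{7266015269}{51443} \approx 1.4124 \cdot 10^{5}$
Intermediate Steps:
$g{\left(A \right)} = \left(-4 + A\right) \left(22 + A\right)$
$\left(116561 + K{\left(\frac{g{\left(10 \right)}}{-531},106 \right)}\right) + 24683 = \left(116561 + \frac{1}{291 + \frac{-88 + 10^{2} + 18 \cdot 10}{-531}}\right) + 24683 = \left(116561 + \frac{1}{291 + \left(-88 + 100 + 180\right) \left(- \frac{1}{531}\right)}\right) + 24683 = \left(116561 + \frac{1}{291 + 192 \left(- \frac{1}{531}\right)}\right) + 24683 = \left(116561 + \frac{1}{291 - \frac{64}{177}}\right) + 24683 = \left(116561 + \frac{1}{\frac{51443}{177}}\right) + 24683 = \left(116561 + \frac{177}{51443}\right) + 24683 = \frac{5996247700}{51443} + 24683 = \frac{7266015269}{51443}$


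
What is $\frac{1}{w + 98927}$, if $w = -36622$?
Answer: $\frac{1}{62305} \approx 1.605 \cdot 10^{-5}$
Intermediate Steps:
$\frac{1}{w + 98927} = \frac{1}{-36622 + 98927} = \frac{1}{62305}$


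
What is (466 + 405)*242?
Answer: 210782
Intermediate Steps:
(466 + 405)*242 = 871*242 = 210782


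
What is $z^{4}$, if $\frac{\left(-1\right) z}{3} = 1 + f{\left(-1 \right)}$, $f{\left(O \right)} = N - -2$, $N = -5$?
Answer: $1296$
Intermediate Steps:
$f{\left(O \right)} = -3$ ($f{\left(O \right)} = -5 - -2 = -5 + 2 = -3$)
$z = 6$ ($z = - 3 \left(1 - 3\right) = \left(-3\right) \left(-2\right) = 6$)
$z^{4} = 6^{4} = 1296$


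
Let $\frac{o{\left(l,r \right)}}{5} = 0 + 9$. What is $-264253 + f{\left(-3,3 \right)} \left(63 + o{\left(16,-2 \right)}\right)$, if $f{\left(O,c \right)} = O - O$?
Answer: $-264253$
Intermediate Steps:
$f{\left(O,c \right)} = 0$
$o{\left(l,r \right)} = 45$ ($o{\left(l,r \right)} = 5 \left(0 + 9\right) = 5 \cdot 9 = 45$)
$-264253 + f{\left(-3,3 \right)} \left(63 + o{\left(16,-2 \right)}\right) = -264253 + 0 \left(63 + 45\right) = -264253 + 0 \cdot 108 = -264253 + 0 = -264253$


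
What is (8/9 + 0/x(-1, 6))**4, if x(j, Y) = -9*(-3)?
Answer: 4096/6561 ≈ 0.62430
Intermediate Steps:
x(j, Y) = 27 (x(j, Y) = -3*(-9) = 27)
(8/9 + 0/x(-1, 6))**4 = (8/9 + 0/27)**4 = (8*(1/9) + 0*(1/27))**4 = (8/9 + 0)**4 = (8/9)**4 = 4096/6561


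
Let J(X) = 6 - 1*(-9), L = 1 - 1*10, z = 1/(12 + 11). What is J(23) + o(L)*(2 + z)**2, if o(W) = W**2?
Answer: 186864/529 ≈ 353.24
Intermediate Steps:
z = 1/23 ≈ 0.043478
L = -9 (L = 1 - 10 = -9)
J(X) = 15 (J(X) = 6 + 9 = 15)
J(23) + o(L)*(2 + z)**2 = 15 + (-9)**2*(2 + 1/23)**2 = 15 + 81*(47/23)**2 = 15 + 81*(2209/529) = 15 + 178929/529 = 186864/529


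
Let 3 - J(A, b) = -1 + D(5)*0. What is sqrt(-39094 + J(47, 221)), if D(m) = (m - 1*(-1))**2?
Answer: I*sqrt(39090) ≈ 197.71*I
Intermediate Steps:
D(m) = (1 + m)**2 (D(m) = (m + 1)**2 = (1 + m)**2)
J(A, b) = 4 (J(A, b) = 3 - (-1 + (1 + 5)**2*0) = 3 - (-1 + 6**2*0) = 3 - (-1 + 36*0) = 3 - (-1 + 0) = 3 - 1*(-1) = 3 + 1 = 4)
sqrt(-39094 + J(47, 221)) = sqrt(-39094 + 4) = sqrt(-39090) = I*sqrt(39090)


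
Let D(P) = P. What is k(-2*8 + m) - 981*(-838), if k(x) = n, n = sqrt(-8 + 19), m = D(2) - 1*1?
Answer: 822078 + sqrt(11) ≈ 8.2208e+5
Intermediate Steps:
m = 1 (m = 2 - 1*1 = 2 - 1 = 1)
n = sqrt(11) ≈ 3.3166
k(x) = sqrt(11)
k(-2*8 + m) - 981*(-838) = sqrt(11) - 981*(-838) = sqrt(11) + 822078 = 822078 + sqrt(11)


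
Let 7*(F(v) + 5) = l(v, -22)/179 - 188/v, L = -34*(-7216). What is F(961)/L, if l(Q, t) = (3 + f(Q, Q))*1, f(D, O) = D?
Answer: -732559/42203829536 ≈ -1.7358e-5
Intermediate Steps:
L = 245344
l(Q, t) = 3 + Q (l(Q, t) = (3 + Q)*1 = 3 + Q)
F(v) = -6262/1253 - 188/(7*v) + v/1253 (F(v) = -5 + ((3 + v)/179 - 188/v)/7 = -5 + ((3 + v)*(1/179) - 188/v)/7 = -5 + ((3/179 + v/179) - 188/v)/7 = -5 + (3/179 - 188/v + v/179)/7 = -5 + (3/1253 - 188/(7*v) + v/1253) = -6262/1253 - 188/(7*v) + v/1253)
F(961)/L = ((1/1253)*(-33652 + 961*(-6262 + 961))/961)/245344 = ((1/1253)*(1/961)*(-33652 + 961*(-5301)))*(1/245344) = ((1/1253)*(1/961)*(-33652 - 5094261))*(1/245344) = ((1/1253)*(1/961)*(-5127913))*(1/245344) = -732559/172019*1/245344 = -732559/42203829536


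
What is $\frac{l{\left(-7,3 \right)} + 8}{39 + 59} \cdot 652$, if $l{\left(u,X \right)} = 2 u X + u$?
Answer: $- \frac{13366}{49} \approx -272.78$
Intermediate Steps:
$l{\left(u,X \right)} = u + 2 X u$ ($l{\left(u,X \right)} = 2 X u + u = u + 2 X u$)
$\frac{l{\left(-7,3 \right)} + 8}{39 + 59} \cdot 652 = \frac{- 7 \left(1 + 2 \cdot 3\right) + 8}{39 + 59} \cdot 652 = \frac{- 7 \left(1 + 6\right) + 8}{98} \cdot 652 = \left(\left(-7\right) 7 + 8\right) \frac{1}{98} \cdot 652 = \left(-49 + 8\right) \frac{1}{98} \cdot 652 = \left(-41\right) \frac{1}{98} \cdot 652 = \left(- \frac{41}{98}\right) 652 = - \frac{13366}{49}$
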